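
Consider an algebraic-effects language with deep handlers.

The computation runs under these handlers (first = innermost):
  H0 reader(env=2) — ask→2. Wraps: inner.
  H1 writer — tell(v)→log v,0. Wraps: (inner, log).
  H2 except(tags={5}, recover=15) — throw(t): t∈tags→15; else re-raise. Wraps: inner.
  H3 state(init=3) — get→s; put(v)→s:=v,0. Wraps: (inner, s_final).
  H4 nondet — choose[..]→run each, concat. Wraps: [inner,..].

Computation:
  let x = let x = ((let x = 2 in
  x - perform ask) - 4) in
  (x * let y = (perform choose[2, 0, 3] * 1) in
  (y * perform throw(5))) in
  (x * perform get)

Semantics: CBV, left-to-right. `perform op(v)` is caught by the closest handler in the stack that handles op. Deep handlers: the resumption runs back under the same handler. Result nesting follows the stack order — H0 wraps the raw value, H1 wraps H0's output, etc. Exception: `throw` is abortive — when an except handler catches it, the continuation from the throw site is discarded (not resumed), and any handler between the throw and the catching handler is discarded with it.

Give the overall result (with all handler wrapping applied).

Answer: [(15, 3), (15, 3), (15, 3)]

Step-by-step:
ask @ H0 ⇒ 2
choose[2, 0, 3] @ H4
  branch[0] choose=2:
    throw(5) @ H2 caught ⇒ 15
    H3 returns (15, 3)
    H4 returns [(15, 3)]
  branch[1] choose=0:
    throw(5) @ H2 caught ⇒ 15
    H3 returns (15, 3)
    H4 returns [(15, 3)]
  branch[2] choose=3:
    throw(5) @ H2 caught ⇒ 15
    H3 returns (15, 3)
    H4 returns [(15, 3)]
= [(15, 3), (15, 3), (15, 3)]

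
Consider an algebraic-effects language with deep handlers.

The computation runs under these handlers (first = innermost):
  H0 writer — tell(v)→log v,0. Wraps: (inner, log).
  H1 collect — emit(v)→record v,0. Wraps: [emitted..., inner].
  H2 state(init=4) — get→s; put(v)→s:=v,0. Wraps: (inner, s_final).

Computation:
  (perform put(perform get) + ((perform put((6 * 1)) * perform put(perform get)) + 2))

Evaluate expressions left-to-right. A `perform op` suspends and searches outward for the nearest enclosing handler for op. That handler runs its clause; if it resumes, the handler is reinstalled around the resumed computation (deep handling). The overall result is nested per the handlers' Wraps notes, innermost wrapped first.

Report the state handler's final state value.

Answer: 6

Working:
get @ H2 ⇒ 4
put(4) @ H2 ⇒ s:=4
put(6) @ H2 ⇒ s:=6
get @ H2 ⇒ 6
put(6) @ H2 ⇒ s:=6
H0 returns (2, ())
H1 returns [(2, ())]
H2 returns ([(2, ())], 6)
= ([(2, ())], 6)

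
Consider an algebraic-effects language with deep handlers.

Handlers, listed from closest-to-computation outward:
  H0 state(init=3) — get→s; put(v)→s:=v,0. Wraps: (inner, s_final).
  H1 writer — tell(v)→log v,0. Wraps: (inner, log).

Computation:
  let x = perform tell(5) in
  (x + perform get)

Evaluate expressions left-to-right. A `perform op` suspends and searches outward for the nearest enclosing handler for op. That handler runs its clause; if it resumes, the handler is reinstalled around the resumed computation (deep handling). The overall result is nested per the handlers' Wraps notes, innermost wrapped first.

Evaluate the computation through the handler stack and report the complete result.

Working:
tell(5) @ H1 ⇒ log+=5
get @ H0 ⇒ 3
H0 returns (3, 3)
H1 returns ((3, 3), (5))
= ((3, 3), (5))

Answer: ((3, 3), (5))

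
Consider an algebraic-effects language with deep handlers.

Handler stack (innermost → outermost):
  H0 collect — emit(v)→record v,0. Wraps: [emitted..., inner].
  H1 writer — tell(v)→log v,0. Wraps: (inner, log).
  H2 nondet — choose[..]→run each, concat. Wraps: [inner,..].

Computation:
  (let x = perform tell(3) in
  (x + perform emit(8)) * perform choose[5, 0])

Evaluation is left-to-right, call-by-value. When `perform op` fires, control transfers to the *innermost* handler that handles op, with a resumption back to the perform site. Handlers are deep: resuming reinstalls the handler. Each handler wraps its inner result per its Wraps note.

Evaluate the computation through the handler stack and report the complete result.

Answer: [([8, 0], (3)), ([8, 0], (3))]

Working:
tell(3) @ H1 ⇒ log+=3
emit(8) @ H0 ⇒ out+=8
choose[5, 0] @ H2
  branch[0] choose=5:
    H0 returns [8, 0]
    H1 returns ([8, 0], (3))
    H2 returns [([8, 0], (3))]
  branch[1] choose=0:
    H0 returns [8, 0]
    H1 returns ([8, 0], (3))
    H2 returns [([8, 0], (3))]
= [([8, 0], (3)), ([8, 0], (3))]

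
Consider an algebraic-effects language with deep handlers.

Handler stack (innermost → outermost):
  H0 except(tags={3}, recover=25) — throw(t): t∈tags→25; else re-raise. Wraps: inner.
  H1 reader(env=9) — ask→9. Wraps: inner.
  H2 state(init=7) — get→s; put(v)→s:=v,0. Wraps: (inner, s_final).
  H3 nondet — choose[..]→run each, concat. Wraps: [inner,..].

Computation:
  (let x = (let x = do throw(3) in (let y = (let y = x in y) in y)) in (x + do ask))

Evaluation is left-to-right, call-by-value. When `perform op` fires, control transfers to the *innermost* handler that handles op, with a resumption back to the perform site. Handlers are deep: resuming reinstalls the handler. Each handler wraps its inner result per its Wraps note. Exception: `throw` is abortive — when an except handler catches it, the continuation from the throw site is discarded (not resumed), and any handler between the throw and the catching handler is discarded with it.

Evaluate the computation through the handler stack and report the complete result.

Step-by-step:
throw(3) @ H0 caught ⇒ 25
H1 returns 25
H2 returns (25, 7)
H3 returns [(25, 7)]
= [(25, 7)]

Answer: [(25, 7)]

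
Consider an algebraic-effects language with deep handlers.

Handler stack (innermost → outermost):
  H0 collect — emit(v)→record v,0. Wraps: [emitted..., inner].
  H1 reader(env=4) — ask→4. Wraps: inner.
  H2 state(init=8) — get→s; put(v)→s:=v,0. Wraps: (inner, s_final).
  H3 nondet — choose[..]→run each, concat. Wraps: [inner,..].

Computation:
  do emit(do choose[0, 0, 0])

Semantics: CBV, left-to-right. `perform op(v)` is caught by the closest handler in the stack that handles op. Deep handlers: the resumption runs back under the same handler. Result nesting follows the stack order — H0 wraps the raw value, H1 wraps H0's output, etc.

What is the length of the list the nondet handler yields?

Answer: 3

Evaluation trace:
choose[0, 0, 0] @ H3
  branch[0] choose=0:
    emit(0) @ H0 ⇒ out+=0
    H0 returns [0, 0]
    H1 returns [0, 0]
    H2 returns ([0, 0], 8)
    H3 returns [([0, 0], 8)]
  branch[1] choose=0:
    emit(0) @ H0 ⇒ out+=0
    H0 returns [0, 0]
    H1 returns [0, 0]
    H2 returns ([0, 0], 8)
    H3 returns [([0, 0], 8)]
  branch[2] choose=0:
    emit(0) @ H0 ⇒ out+=0
    H0 returns [0, 0]
    H1 returns [0, 0]
    H2 returns ([0, 0], 8)
    H3 returns [([0, 0], 8)]
= [([0, 0], 8), ([0, 0], 8), ([0, 0], 8)]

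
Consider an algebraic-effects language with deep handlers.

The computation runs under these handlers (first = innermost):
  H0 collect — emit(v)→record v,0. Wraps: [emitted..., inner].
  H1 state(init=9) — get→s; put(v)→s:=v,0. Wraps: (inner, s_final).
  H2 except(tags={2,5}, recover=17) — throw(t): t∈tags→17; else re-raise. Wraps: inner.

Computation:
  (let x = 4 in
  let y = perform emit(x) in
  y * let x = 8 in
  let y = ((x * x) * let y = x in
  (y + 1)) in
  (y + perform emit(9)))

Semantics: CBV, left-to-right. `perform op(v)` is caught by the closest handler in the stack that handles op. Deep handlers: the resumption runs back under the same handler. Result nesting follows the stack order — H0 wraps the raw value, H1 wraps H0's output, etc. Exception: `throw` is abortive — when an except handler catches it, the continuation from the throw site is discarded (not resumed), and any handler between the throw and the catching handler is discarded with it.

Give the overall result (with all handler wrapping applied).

Working:
emit(4) @ H0 ⇒ out+=4
emit(9) @ H0 ⇒ out+=9
H0 returns [4, 9, 0]
H1 returns ([4, 9, 0], 9)
H2 returns ([4, 9, 0], 9)
= ([4, 9, 0], 9)

Answer: ([4, 9, 0], 9)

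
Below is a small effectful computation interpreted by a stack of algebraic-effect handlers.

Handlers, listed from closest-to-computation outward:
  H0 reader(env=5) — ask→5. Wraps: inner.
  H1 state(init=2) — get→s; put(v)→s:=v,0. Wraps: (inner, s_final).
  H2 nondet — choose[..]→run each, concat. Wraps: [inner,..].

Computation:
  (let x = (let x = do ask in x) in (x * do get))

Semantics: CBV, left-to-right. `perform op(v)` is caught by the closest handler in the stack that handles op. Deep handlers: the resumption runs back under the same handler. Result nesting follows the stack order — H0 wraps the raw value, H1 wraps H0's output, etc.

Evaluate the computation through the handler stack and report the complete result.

Evaluation trace:
ask @ H0 ⇒ 5
get @ H1 ⇒ 2
H0 returns 10
H1 returns (10, 2)
H2 returns [(10, 2)]
= [(10, 2)]

Answer: [(10, 2)]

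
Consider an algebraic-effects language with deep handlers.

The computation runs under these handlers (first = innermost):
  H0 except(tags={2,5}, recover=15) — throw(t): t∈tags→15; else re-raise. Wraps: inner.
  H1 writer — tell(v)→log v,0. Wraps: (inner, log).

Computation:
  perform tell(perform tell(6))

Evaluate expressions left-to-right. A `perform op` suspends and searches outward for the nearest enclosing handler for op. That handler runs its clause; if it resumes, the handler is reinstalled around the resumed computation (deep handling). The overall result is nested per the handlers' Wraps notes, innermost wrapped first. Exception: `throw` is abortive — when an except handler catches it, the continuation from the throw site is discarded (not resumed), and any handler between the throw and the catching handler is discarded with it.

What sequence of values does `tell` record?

Working:
tell(6) @ H1 ⇒ log+=6
tell(0) @ H1 ⇒ log+=0
H0 returns 0
H1 returns (0, (6, 0))
= (0, (6, 0))

Answer: (6, 0)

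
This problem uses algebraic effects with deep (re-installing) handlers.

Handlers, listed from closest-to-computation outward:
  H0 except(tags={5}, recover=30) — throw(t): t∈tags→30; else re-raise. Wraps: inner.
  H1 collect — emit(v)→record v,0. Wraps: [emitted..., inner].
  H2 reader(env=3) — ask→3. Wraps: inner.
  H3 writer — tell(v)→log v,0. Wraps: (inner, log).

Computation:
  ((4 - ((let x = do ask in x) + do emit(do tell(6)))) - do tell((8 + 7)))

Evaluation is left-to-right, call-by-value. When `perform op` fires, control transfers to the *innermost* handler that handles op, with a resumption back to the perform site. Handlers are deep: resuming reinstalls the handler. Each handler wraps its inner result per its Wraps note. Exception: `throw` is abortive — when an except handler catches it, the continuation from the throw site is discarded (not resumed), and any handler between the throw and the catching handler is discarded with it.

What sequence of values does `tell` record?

Working:
ask @ H2 ⇒ 3
tell(6) @ H3 ⇒ log+=6
emit(0) @ H1 ⇒ out+=0
tell(15) @ H3 ⇒ log+=15
H0 returns 1
H1 returns [0, 1]
H2 returns [0, 1]
H3 returns ([0, 1], (6, 15))
= ([0, 1], (6, 15))

Answer: (6, 15)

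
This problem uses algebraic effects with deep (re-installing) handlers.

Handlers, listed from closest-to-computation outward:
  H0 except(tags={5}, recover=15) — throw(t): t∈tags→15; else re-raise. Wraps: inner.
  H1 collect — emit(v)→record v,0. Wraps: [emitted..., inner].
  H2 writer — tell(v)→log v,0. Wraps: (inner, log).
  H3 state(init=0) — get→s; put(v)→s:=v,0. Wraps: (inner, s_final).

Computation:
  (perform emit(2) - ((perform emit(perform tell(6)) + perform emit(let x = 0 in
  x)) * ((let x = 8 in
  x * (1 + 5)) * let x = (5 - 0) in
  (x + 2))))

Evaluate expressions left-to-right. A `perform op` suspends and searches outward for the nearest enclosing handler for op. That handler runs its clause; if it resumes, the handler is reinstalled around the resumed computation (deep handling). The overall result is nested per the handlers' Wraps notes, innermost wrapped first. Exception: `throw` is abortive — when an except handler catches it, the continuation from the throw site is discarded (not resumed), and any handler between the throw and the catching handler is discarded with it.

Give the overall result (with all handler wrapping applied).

Working:
emit(2) @ H1 ⇒ out+=2
tell(6) @ H2 ⇒ log+=6
emit(0) @ H1 ⇒ out+=0
emit(0) @ H1 ⇒ out+=0
H0 returns 0
H1 returns [2, 0, 0, 0]
H2 returns ([2, 0, 0, 0], (6))
H3 returns (([2, 0, 0, 0], (6)), 0)
= (([2, 0, 0, 0], (6)), 0)

Answer: (([2, 0, 0, 0], (6)), 0)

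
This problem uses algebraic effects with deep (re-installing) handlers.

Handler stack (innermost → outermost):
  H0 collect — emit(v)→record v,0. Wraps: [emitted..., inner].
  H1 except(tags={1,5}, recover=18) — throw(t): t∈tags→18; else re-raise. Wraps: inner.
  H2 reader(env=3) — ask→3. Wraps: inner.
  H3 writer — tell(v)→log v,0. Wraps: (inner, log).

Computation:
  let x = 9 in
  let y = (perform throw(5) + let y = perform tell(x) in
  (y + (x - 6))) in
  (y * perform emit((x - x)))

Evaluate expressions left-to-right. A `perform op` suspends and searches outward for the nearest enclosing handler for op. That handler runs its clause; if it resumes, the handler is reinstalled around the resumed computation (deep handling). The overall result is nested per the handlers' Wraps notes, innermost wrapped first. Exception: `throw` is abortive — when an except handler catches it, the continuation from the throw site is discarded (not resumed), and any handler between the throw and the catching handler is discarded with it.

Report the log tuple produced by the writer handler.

Working:
throw(5) @ H1 caught ⇒ 18
H2 returns 18
H3 returns (18, ())
= (18, ())

Answer: ()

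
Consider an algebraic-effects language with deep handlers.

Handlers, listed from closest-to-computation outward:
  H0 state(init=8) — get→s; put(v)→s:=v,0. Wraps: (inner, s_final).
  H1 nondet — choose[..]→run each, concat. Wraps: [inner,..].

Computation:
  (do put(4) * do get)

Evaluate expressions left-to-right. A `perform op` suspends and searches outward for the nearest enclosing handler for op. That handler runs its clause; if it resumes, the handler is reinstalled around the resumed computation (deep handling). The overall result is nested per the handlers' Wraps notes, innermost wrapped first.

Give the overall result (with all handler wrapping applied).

Answer: [(0, 4)]

Step-by-step:
put(4) @ H0 ⇒ s:=4
get @ H0 ⇒ 4
H0 returns (0, 4)
H1 returns [(0, 4)]
= [(0, 4)]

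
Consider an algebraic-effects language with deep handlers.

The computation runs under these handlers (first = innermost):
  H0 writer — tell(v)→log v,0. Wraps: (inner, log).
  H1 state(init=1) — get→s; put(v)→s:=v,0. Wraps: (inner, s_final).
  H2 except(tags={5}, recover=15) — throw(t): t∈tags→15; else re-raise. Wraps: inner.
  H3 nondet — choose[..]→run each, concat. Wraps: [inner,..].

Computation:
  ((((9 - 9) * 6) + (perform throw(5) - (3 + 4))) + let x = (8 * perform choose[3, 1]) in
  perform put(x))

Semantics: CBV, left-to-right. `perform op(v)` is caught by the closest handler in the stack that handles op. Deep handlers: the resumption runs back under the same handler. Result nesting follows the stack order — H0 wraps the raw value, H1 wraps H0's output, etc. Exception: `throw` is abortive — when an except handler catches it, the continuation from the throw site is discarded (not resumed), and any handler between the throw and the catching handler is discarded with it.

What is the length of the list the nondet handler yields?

Answer: 1

Working:
throw(5) @ H2 caught ⇒ 15
H3 returns [15]
= [15]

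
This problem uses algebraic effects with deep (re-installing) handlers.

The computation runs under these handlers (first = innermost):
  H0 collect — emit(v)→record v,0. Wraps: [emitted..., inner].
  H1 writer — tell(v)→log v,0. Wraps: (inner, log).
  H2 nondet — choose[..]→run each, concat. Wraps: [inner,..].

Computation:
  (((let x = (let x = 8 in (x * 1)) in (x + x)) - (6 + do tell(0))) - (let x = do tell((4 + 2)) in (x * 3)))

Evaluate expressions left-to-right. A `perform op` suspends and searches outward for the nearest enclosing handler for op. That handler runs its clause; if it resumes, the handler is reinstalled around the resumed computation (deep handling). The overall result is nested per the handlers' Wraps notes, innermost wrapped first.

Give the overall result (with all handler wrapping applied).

Answer: [([10], (0, 6))]

Working:
tell(0) @ H1 ⇒ log+=0
tell(6) @ H1 ⇒ log+=6
H0 returns [10]
H1 returns ([10], (0, 6))
H2 returns [([10], (0, 6))]
= [([10], (0, 6))]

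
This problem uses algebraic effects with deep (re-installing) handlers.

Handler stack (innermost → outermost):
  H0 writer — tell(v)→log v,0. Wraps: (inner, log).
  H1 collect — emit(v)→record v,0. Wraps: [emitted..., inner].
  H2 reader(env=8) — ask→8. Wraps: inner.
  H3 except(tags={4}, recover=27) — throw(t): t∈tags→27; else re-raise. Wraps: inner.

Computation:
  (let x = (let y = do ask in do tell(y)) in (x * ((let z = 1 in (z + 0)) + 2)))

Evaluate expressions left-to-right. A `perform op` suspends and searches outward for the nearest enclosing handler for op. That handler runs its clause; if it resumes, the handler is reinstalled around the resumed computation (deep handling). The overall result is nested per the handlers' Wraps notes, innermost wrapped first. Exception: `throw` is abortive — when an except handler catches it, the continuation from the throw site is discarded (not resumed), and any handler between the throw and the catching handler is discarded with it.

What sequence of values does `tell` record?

Answer: (8)

Evaluation trace:
ask @ H2 ⇒ 8
tell(8) @ H0 ⇒ log+=8
H0 returns (0, (8))
H1 returns [(0, (8))]
H2 returns [(0, (8))]
H3 returns [(0, (8))]
= [(0, (8))]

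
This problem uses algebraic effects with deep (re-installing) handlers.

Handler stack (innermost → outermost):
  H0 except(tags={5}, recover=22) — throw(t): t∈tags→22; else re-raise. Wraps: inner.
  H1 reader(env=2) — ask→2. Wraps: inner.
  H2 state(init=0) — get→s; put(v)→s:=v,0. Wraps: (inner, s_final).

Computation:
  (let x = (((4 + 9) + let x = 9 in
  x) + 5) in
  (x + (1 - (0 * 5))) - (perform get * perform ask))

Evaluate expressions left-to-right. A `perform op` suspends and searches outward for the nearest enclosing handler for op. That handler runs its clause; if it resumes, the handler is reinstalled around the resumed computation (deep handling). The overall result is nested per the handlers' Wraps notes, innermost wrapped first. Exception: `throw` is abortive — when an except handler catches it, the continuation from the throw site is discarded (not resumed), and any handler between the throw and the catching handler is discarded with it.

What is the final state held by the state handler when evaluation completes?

Step-by-step:
get @ H2 ⇒ 0
ask @ H1 ⇒ 2
H0 returns 28
H1 returns 28
H2 returns (28, 0)
= (28, 0)

Answer: 0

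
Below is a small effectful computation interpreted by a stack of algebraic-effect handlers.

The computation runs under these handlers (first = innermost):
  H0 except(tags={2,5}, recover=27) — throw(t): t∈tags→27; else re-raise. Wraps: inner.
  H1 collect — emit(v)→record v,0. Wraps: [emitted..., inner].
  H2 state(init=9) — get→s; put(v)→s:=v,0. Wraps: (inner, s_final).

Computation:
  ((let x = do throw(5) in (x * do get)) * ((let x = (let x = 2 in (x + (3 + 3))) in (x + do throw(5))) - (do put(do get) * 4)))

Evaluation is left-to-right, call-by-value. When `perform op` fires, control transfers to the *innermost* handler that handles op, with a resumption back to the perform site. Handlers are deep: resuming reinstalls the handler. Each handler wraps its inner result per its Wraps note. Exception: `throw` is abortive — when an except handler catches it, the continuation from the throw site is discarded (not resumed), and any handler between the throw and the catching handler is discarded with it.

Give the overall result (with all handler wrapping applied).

Working:
throw(5) @ H0 caught ⇒ 27
H1 returns [27]
H2 returns ([27], 9)
= ([27], 9)

Answer: ([27], 9)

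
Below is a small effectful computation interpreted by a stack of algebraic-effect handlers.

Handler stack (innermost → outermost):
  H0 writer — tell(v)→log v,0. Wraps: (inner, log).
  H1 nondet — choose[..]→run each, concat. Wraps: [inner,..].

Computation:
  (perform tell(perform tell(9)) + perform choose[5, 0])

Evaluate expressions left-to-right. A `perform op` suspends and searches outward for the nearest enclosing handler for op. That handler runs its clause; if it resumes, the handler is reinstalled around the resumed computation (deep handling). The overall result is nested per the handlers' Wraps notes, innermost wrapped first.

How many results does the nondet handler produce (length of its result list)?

Working:
tell(9) @ H0 ⇒ log+=9
tell(0) @ H0 ⇒ log+=0
choose[5, 0] @ H1
  branch[0] choose=5:
    H0 returns (5, (9, 0))
    H1 returns [(5, (9, 0))]
  branch[1] choose=0:
    H0 returns (0, (9, 0))
    H1 returns [(0, (9, 0))]
= [(5, (9, 0)), (0, (9, 0))]

Answer: 2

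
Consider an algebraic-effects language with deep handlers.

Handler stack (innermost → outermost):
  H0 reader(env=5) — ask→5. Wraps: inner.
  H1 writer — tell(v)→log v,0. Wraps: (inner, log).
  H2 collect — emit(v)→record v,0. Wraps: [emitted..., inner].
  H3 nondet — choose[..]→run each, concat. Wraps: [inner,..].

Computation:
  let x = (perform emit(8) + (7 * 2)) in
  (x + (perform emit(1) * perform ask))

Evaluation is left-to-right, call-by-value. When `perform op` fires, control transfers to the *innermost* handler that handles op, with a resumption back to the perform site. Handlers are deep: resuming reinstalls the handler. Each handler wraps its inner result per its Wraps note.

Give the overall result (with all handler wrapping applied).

Answer: [[8, 1, (14, ())]]

Step-by-step:
emit(8) @ H2 ⇒ out+=8
emit(1) @ H2 ⇒ out+=1
ask @ H0 ⇒ 5
H0 returns 14
H1 returns (14, ())
H2 returns [8, 1, (14, ())]
H3 returns [[8, 1, (14, ())]]
= [[8, 1, (14, ())]]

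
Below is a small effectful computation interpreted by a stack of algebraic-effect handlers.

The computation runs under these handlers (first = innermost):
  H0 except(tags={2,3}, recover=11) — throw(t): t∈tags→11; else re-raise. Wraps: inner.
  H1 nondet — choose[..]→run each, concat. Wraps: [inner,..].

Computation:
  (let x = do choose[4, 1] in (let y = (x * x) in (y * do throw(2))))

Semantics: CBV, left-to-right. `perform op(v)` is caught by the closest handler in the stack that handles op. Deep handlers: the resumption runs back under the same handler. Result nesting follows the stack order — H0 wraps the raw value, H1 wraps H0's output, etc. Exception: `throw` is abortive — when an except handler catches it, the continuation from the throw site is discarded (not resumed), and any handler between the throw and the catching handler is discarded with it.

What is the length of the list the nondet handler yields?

Working:
choose[4, 1] @ H1
  branch[0] choose=4:
    throw(2) @ H0 caught ⇒ 11
    H1 returns [11]
  branch[1] choose=1:
    throw(2) @ H0 caught ⇒ 11
    H1 returns [11]
= [11, 11]

Answer: 2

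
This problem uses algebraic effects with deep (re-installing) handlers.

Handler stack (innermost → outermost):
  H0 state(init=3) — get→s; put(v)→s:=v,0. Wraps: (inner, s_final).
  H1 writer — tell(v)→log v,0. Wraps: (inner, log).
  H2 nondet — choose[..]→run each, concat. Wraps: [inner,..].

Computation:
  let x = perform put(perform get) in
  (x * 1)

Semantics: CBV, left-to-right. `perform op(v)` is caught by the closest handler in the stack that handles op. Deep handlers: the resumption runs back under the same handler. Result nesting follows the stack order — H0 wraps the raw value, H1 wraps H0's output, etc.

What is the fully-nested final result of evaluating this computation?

Answer: [((0, 3), ())]

Step-by-step:
get @ H0 ⇒ 3
put(3) @ H0 ⇒ s:=3
H0 returns (0, 3)
H1 returns ((0, 3), ())
H2 returns [((0, 3), ())]
= [((0, 3), ())]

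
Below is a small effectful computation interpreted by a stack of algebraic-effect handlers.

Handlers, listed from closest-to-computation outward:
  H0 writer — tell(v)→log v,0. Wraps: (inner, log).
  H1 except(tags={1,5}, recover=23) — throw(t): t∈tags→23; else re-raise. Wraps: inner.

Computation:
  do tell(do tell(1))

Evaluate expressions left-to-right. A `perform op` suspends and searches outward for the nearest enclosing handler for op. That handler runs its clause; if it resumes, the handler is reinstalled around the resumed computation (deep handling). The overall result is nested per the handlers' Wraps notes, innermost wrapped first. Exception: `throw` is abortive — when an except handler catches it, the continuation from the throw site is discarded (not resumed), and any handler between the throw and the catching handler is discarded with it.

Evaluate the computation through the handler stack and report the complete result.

Answer: (0, (1, 0))

Working:
tell(1) @ H0 ⇒ log+=1
tell(0) @ H0 ⇒ log+=0
H0 returns (0, (1, 0))
H1 returns (0, (1, 0))
= (0, (1, 0))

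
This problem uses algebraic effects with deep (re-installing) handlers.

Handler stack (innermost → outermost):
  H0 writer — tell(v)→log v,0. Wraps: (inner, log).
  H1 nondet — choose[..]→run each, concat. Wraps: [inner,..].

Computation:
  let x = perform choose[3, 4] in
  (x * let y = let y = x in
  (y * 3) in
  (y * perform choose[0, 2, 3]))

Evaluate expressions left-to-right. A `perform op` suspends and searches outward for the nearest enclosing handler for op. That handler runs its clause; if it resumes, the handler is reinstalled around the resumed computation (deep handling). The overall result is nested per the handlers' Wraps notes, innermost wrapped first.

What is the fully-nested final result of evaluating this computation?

Evaluation trace:
choose[3, 4] @ H1
  branch[0] choose=3:
    choose[0, 2, 3] @ H1
      branch[0] choose=0:
        H0 returns (0, ())
        H1 returns [(0, ())]
      branch[1] choose=2:
        H0 returns (54, ())
        H1 returns [(54, ())]
      branch[2] choose=3:
        H0 returns (81, ())
        H1 returns [(81, ())]
  branch[1] choose=4:
    choose[0, 2, 3] @ H1
      branch[0] choose=0:
        H0 returns (0, ())
        H1 returns [(0, ())]
      branch[1] choose=2:
        H0 returns (96, ())
        H1 returns [(96, ())]
      branch[2] choose=3:
        H0 returns (144, ())
        H1 returns [(144, ())]
= [(0, ()), (54, ()), (81, ()), (0, ()), (96, ()), (144, ())]

Answer: [(0, ()), (54, ()), (81, ()), (0, ()), (96, ()), (144, ())]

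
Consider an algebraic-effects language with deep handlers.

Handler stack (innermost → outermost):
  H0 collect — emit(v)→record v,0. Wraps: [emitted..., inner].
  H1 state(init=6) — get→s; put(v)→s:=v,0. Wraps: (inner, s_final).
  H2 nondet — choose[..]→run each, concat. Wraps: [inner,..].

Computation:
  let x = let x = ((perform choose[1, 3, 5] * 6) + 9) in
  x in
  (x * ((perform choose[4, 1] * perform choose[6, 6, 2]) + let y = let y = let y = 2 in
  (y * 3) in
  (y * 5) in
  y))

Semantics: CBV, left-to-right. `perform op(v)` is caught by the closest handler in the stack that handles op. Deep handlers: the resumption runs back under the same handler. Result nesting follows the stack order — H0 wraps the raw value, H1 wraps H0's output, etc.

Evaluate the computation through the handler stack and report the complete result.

Answer: [([810], 6), ([810], 6), ([570], 6), ([540], 6), ([540], 6), ([480], 6), ([1458], 6), ([1458], 6), ([1026], 6), ([972], 6), ([972], 6), ([864], 6), ([2106], 6), ([2106], 6), ([1482], 6), ([1404], 6), ([1404], 6), ([1248], 6)]

Working:
choose[1, 3, 5] @ H2
  branch[0] choose=1:
    choose[4, 1] @ H2
      branch[0] choose=4:
        choose[6, 6, 2] @ H2
          branch[0] choose=6:
            H0 returns [810]
            H1 returns ([810], 6)
            H2 returns [([810], 6)]
          branch[1] choose=6:
            H0 returns [810]
            H1 returns ([810], 6)
            H2 returns [([810], 6)]
          branch[2] choose=2:
            H0 returns [570]
            H1 returns ([570], 6)
            H2 returns [([570], 6)]
      branch[1] choose=1:
        choose[6, 6, 2] @ H2
          branch[0] choose=6:
            H0 returns [540]
            H1 returns ([540], 6)
            H2 returns [([540], 6)]
          branch[1] choose=6:
            H0 returns [540]
            H1 returns ([540], 6)
            H2 returns [([540], 6)]
          branch[2] choose=2:
            H0 returns [480]
            H1 returns ([480], 6)
            H2 returns [([480], 6)]
  branch[1] choose=3:
    choose[4, 1] @ H2
      branch[0] choose=4:
        choose[6, 6, 2] @ H2
          branch[0] choose=6:
            H0 returns [1458]
            H1 returns ([1458], 6)
            H2 returns [([1458], 6)]
          branch[1] choose=6:
            H0 returns [1458]
            H1 returns ([1458], 6)
            H2 returns [([1458], 6)]
          branch[2] choose=2:
            H0 returns [1026]
            H1 returns ([1026], 6)
            H2 returns [([1026], 6)]
      branch[1] choose=1:
        choose[6, 6, 2] @ H2
          branch[0] choose=6:
            H0 returns [972]
            H1 returns ([972], 6)
            H2 returns [([972], 6)]
          branch[1] choose=6:
            H0 returns [972]
            H1 returns ([972], 6)
            H2 returns [([972], 6)]
          branch[2] choose=2:
            H0 returns [864]
            H1 returns ([864], 6)
            H2 returns [([864], 6)]
  branch[2] choose=5:
    choose[4, 1] @ H2
      branch[0] choose=4:
        choose[6, 6, 2] @ H2
          branch[0] choose=6:
            H0 returns [2106]
            H1 returns ([2106], 6)
            H2 returns [([2106], 6)]
          branch[1] choose=6:
            H0 returns [2106]
            H1 returns ([2106], 6)
            H2 returns [([2106], 6)]
          branch[2] choose=2:
            H0 returns [1482]
            H1 returns ([1482], 6)
            H2 returns [([1482], 6)]
      branch[1] choose=1:
        choose[6, 6, 2] @ H2
          branch[0] choose=6:
            H0 returns [1404]
            H1 returns ([1404], 6)
            H2 returns [([1404], 6)]
          branch[1] choose=6:
            H0 returns [1404]
            H1 returns ([1404], 6)
            H2 returns [([1404], 6)]
          branch[2] choose=2:
            H0 returns [1248]
            H1 returns ([1248], 6)
            H2 returns [([1248], 6)]
= [([810], 6), ([810], 6), ([570], 6), ([540], 6), ([540], 6), ([480], 6), ([1458], 6), ([1458], 6), ([1026], 6), ([972], 6), ([972], 6), ([864], 6), ([2106], 6), ([2106], 6), ([1482], 6), ([1404], 6), ([1404], 6), ([1248], 6)]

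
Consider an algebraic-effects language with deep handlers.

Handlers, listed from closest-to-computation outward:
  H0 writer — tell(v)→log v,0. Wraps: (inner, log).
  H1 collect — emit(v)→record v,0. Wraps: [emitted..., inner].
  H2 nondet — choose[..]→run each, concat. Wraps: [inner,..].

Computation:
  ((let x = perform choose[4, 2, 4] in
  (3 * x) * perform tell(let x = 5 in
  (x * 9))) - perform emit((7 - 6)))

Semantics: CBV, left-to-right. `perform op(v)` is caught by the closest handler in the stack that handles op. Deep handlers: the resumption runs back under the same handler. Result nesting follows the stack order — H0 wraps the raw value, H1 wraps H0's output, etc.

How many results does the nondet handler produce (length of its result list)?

Answer: 3

Step-by-step:
choose[4, 2, 4] @ H2
  branch[0] choose=4:
    tell(45) @ H0 ⇒ log+=45
    emit(1) @ H1 ⇒ out+=1
    H0 returns (0, (45))
    H1 returns [1, (0, (45))]
    H2 returns [[1, (0, (45))]]
  branch[1] choose=2:
    tell(45) @ H0 ⇒ log+=45
    emit(1) @ H1 ⇒ out+=1
    H0 returns (0, (45))
    H1 returns [1, (0, (45))]
    H2 returns [[1, (0, (45))]]
  branch[2] choose=4:
    tell(45) @ H0 ⇒ log+=45
    emit(1) @ H1 ⇒ out+=1
    H0 returns (0, (45))
    H1 returns [1, (0, (45))]
    H2 returns [[1, (0, (45))]]
= [[1, (0, (45))], [1, (0, (45))], [1, (0, (45))]]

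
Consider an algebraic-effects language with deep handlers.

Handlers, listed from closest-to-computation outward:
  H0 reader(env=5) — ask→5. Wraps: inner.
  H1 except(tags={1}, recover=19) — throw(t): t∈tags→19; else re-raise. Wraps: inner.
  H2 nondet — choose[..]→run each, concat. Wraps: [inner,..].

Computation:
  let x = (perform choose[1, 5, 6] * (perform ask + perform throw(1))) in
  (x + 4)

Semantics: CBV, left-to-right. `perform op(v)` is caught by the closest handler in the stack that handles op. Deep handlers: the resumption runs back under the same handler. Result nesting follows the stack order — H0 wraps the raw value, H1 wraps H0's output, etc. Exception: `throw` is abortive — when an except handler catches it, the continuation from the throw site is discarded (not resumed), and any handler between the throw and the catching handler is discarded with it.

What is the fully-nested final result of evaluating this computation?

Working:
choose[1, 5, 6] @ H2
  branch[0] choose=1:
    ask @ H0 ⇒ 5
    throw(1) @ H1 caught ⇒ 19
    H2 returns [19]
  branch[1] choose=5:
    ask @ H0 ⇒ 5
    throw(1) @ H1 caught ⇒ 19
    H2 returns [19]
  branch[2] choose=6:
    ask @ H0 ⇒ 5
    throw(1) @ H1 caught ⇒ 19
    H2 returns [19]
= [19, 19, 19]

Answer: [19, 19, 19]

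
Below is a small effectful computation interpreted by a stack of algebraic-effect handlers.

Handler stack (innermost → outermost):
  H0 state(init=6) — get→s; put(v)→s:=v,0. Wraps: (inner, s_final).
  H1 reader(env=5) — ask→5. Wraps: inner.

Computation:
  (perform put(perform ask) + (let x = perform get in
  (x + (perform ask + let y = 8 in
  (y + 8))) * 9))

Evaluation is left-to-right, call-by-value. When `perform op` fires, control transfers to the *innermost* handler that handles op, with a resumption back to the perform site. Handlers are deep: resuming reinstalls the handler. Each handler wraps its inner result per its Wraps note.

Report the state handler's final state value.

Evaluation trace:
ask @ H1 ⇒ 5
put(5) @ H0 ⇒ s:=5
get @ H0 ⇒ 5
ask @ H1 ⇒ 5
H0 returns (234, 5)
H1 returns (234, 5)
= (234, 5)

Answer: 5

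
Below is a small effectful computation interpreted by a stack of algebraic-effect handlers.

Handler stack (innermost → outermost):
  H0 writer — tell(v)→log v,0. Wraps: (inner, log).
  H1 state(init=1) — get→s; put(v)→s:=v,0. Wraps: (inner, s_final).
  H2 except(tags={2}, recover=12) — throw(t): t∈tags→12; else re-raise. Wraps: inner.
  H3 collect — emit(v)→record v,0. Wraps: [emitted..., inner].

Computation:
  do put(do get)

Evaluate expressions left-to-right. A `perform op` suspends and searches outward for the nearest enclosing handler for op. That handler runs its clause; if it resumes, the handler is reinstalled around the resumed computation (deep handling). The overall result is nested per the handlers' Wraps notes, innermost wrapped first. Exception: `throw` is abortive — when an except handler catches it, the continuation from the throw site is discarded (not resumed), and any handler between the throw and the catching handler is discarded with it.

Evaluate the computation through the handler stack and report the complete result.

Answer: [((0, ()), 1)]

Working:
get @ H1 ⇒ 1
put(1) @ H1 ⇒ s:=1
H0 returns (0, ())
H1 returns ((0, ()), 1)
H2 returns ((0, ()), 1)
H3 returns [((0, ()), 1)]
= [((0, ()), 1)]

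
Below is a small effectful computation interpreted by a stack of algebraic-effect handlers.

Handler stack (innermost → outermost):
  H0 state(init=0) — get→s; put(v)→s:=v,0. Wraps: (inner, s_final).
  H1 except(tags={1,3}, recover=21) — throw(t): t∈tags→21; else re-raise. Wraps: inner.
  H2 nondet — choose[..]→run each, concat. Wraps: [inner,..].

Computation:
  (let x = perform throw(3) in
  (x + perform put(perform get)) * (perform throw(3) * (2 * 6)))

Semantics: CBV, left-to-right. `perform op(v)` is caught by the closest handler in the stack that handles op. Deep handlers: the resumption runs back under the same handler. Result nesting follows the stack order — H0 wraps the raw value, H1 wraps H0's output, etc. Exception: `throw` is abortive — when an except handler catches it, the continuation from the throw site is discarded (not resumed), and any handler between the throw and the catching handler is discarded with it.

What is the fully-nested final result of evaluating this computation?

Working:
throw(3) @ H1 caught ⇒ 21
H2 returns [21]
= [21]

Answer: [21]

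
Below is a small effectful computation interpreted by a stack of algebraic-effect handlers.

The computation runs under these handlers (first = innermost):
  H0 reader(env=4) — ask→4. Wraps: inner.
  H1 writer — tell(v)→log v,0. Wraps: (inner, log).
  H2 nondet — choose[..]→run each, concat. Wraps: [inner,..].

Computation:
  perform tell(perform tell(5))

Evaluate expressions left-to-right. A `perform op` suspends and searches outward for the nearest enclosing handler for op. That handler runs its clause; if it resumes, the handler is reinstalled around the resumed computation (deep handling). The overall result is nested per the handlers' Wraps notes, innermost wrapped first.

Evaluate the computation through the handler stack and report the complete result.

Working:
tell(5) @ H1 ⇒ log+=5
tell(0) @ H1 ⇒ log+=0
H0 returns 0
H1 returns (0, (5, 0))
H2 returns [(0, (5, 0))]
= [(0, (5, 0))]

Answer: [(0, (5, 0))]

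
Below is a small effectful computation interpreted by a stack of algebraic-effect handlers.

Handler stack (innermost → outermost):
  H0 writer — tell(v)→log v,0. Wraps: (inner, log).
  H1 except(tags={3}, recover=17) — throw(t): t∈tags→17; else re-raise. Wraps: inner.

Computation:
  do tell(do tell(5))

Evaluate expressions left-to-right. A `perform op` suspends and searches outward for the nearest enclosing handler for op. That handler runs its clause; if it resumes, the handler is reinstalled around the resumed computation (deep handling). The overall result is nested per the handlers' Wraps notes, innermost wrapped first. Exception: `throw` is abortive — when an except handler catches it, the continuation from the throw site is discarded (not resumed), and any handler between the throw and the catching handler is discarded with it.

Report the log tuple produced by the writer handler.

Evaluation trace:
tell(5) @ H0 ⇒ log+=5
tell(0) @ H0 ⇒ log+=0
H0 returns (0, (5, 0))
H1 returns (0, (5, 0))
= (0, (5, 0))

Answer: (5, 0)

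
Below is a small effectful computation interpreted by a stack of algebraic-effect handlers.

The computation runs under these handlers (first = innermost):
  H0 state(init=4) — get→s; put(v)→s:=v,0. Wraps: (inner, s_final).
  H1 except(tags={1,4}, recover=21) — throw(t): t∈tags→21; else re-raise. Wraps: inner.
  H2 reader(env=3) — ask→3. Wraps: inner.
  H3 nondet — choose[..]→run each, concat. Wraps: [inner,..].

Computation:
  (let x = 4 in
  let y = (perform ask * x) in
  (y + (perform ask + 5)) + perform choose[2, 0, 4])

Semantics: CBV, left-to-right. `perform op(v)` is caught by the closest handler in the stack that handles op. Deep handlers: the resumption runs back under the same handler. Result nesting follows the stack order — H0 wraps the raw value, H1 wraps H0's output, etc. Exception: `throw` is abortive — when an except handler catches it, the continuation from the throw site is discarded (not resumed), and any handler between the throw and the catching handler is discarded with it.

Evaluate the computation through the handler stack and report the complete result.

Evaluation trace:
ask @ H2 ⇒ 3
ask @ H2 ⇒ 3
choose[2, 0, 4] @ H3
  branch[0] choose=2:
    H0 returns (22, 4)
    H1 returns (22, 4)
    H2 returns (22, 4)
    H3 returns [(22, 4)]
  branch[1] choose=0:
    H0 returns (20, 4)
    H1 returns (20, 4)
    H2 returns (20, 4)
    H3 returns [(20, 4)]
  branch[2] choose=4:
    H0 returns (24, 4)
    H1 returns (24, 4)
    H2 returns (24, 4)
    H3 returns [(24, 4)]
= [(22, 4), (20, 4), (24, 4)]

Answer: [(22, 4), (20, 4), (24, 4)]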